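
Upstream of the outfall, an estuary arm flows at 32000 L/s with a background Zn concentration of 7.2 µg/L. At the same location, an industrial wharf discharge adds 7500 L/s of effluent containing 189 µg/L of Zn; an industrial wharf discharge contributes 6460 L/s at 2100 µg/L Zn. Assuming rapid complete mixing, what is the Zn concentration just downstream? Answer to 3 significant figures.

331 µg/L

Conservation of mass: C = (32000·7.200 + 7500·189.0 + 6460·2100) / 45960 = 15210000/45960 = 331.0 µg/L.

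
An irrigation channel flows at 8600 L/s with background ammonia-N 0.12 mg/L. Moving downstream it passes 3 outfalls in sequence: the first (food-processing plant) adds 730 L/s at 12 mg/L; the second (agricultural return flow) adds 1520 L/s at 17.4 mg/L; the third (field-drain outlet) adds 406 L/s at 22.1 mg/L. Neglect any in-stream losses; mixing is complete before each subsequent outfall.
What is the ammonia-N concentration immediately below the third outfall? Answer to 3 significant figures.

4.02 mg/L

After outfall 1: Q = 8600 + 730.0 = 9330 L/s; C = (8600·0.1200 + 730.0·12.00)/9330 = 1.050 mg/L.
After outfall 2: Q = 9330 + 1520 = 10850 L/s; C = (9330·1.050 + 1520·17.40)/10850 = 3.340 mg/L.
After outfall 3: Q = 10850 + 406.0 = 11260 L/s; C = (10850·3.340 + 406.0·22.10)/11260 = 4.017 mg/L.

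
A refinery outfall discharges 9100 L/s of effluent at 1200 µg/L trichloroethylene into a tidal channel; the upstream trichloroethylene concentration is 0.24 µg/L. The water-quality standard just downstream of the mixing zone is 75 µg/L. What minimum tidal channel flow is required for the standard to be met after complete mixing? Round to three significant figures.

137000 L/s

Set C_mix = 75: (Q·0.2400 + 9100·1200) / (Q + 9100) = 75
→ Q = 9100·(1200 − 75)/(75 − 0.2400) = 136900 L/s.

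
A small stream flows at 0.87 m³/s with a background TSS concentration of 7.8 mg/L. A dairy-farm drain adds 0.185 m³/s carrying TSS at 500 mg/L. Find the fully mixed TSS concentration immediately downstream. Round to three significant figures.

94.1 mg/L

Flow-weighted average: C = (0.8700·7.800 + 0.1850·500.0) / 1.055 = 99.29/1.055 = 94.11 mg/L.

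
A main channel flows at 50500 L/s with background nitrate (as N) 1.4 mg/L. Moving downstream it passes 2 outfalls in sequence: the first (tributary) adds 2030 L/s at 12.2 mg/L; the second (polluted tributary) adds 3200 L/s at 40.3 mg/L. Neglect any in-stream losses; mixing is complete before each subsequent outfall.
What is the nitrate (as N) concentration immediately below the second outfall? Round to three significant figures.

After outfall 1: Q = 50500 + 2030 = 52530 L/s; C = (50500·1.400 + 2030·12.20)/52530 = 1.817 mg/L.
After outfall 2: Q = 52530 + 3200 = 55730 L/s; C = (52530·1.817 + 3200·40.30)/55730 = 4.027 mg/L.

4.03 mg/L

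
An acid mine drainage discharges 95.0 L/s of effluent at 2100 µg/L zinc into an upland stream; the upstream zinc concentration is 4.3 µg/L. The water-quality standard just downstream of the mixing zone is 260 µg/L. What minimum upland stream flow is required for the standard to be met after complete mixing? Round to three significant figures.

Set C_mix = 260: (Q·4.300 + 95.00·2100) / (Q + 95.00) = 260
→ Q = 95.00·(2100 − 260)/(260 − 4.300) = 683.6 L/s.

684 L/s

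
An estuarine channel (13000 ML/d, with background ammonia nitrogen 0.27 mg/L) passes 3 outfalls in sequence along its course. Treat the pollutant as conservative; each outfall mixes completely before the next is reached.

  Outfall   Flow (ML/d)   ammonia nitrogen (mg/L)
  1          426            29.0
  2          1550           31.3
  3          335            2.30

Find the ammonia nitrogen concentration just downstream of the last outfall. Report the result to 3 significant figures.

After outfall 1: Q = 13000 + 426.0 = 13430 ML/d; C = (13000·0.2700 + 426.0·29.00)/13430 = 1.182 mg/L.
After outfall 2: Q = 13430 + 1550 = 14980 ML/d; C = (13430·1.182 + 1550·31.30)/14980 = 4.299 mg/L.
After outfall 3: Q = 14980 + 335.0 = 15310 ML/d; C = (14980·4.299 + 335.0·2.300)/15310 = 4.255 mg/L.

4.26 mg/L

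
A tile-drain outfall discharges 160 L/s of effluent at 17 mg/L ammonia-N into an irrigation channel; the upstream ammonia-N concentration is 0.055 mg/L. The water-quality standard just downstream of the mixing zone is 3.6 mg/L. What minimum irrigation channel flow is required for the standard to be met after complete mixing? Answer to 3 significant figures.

605 L/s

Set C_mix = 3.6: (Q·0.05500 + 160.0·17.00) / (Q + 160.0) = 3.6
→ Q = 160.0·(17.00 − 3.6)/(3.6 − 0.05500) = 604.8 L/s.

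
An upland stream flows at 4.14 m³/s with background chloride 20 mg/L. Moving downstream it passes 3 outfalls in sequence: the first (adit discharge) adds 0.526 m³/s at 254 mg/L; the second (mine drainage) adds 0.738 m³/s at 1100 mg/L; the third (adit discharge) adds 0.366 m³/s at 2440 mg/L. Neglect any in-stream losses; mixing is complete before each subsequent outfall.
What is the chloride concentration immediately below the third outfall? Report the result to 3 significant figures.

333 mg/L

Outfall 1: combined Q = 4.666 m³/s; C = (4.140·20.00 + 0.5260·254.0)/4.666 = 46.38 mg/L.
Outfall 2: combined Q = 5.404 m³/s; C = (4.666·46.38 + 0.7380·1100)/5.404 = 190.3 mg/L.
Outfall 3: combined Q = 5.770 m³/s; C = (5.404·190.3 + 0.3660·2440)/5.770 = 333.0 mg/L.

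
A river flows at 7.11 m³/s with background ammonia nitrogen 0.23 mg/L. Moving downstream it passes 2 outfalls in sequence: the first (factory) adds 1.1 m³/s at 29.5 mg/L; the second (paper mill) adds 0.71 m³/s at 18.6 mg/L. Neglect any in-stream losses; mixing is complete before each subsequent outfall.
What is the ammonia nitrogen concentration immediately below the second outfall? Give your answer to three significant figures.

5.30 mg/L

Below outfall 1: Q → 8.210 m³/s, C = (7.110·0.2300 + 1.100·29.50)/8.210 = 4.152 mg/L.
Below outfall 2: Q → 8.920 m³/s, C = (8.210·4.152 + 0.7100·18.60)/8.920 = 5.302 mg/L.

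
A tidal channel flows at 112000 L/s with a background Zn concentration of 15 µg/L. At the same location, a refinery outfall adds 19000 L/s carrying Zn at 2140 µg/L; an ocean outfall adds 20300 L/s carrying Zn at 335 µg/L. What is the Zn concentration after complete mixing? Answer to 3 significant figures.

Conservation of mass: C = (112000·15.00 + 19000·2140 + 20300·335.0) / 151300 = 49140000/151300 = 324.8 µg/L.

325 µg/L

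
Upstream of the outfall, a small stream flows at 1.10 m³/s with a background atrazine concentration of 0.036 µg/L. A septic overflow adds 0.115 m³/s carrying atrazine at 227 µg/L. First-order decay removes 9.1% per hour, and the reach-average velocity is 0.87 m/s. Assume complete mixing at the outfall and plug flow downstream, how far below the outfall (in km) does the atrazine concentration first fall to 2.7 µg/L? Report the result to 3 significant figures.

68.1 km

Conservation of mass: C = (1.100·0.03600 + 0.1150·227.0) / 1.215 = 26.14/1.215 = 21.52 µg/L.
9.1%/h lost → k = −ln(1 − 0.091) = 0.09541 h⁻¹.
Set 21.52·exp(−k·t) = 2.7 → t = ln(21.52/2.7)/k = 78320 s = 21.75 h.
Distance = v·t = 0.87·78320 = 68140 m = 68.14 km.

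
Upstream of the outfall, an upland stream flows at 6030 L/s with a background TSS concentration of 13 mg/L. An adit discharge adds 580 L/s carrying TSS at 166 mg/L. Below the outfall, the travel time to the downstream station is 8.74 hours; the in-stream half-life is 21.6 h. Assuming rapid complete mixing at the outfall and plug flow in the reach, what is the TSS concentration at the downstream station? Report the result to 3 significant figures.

20.0 mg/L

Conservation of mass: C = (6030·13.00 + 580.0·166.0) / 6610 = 174700/6610 = 26.43 mg/L.
Half-life 21.6 h → k = ln 2 / 21.6 = 0.03209 h⁻¹ = 0.7702 d⁻¹.
Applying C = C₀e^(−kt): 26.43 × 0.7554 = 19.96 mg/L.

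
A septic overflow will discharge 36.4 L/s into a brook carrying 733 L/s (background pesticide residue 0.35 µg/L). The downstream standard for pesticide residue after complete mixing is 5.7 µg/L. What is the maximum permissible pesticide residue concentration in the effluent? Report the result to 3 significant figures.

At the limit, (Qr·Cr + Qe·Cₑ)/(Qr + Qe) = 5.7:
Cₑ = (769.4·5.7 − 733.0·0.3500) / 36.40 = 113.4 µg/L.

113 µg/L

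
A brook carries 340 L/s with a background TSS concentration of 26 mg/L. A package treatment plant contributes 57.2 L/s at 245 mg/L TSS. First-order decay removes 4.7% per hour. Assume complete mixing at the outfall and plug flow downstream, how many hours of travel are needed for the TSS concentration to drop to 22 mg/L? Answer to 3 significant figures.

After mixing, C = (340.0·26.00 + 57.20·245.0) / 397.2 = 22850/397.2 = 57.54 mg/L.
4.7%/h lost → k = −ln(1 − 0.047) = 0.04814 h⁻¹.
57.54·exp(−k·t) = 22 → t = ln(57.54/22)/k = 71890 s = 19.97 h.

20.0 h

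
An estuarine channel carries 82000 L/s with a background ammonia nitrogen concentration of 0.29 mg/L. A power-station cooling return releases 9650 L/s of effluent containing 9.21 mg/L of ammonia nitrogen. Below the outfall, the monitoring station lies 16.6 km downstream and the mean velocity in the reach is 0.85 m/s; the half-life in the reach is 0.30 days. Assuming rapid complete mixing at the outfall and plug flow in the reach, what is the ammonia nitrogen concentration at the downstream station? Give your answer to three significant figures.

Mass balance: C = (82000·0.2900 + 9650·9.210) / 91650 = 112700/91650 = 1.229 mg/L.
Travel time t = 16.6·1000 / 0.85 = 19530 s = 5.425 h.
Half-life 0.30 d → k = ln 2 / 0.30 = 2.310 d⁻¹.
Applying C = C₀e^(−kt): 1.229 × 0.5932 = 0.7291 mg/L.

0.729 mg/L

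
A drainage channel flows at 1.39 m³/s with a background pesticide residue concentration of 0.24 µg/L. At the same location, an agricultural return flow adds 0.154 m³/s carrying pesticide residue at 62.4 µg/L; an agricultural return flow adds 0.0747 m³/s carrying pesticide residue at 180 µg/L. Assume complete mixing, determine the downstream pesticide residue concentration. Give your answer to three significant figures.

Flow-weighted average: C = (1.390·0.2400 + 0.1540·62.40 + 0.07470·180.0) / 1.619 = 23.39/1.619 = 14.45 µg/L.

14.4 µg/L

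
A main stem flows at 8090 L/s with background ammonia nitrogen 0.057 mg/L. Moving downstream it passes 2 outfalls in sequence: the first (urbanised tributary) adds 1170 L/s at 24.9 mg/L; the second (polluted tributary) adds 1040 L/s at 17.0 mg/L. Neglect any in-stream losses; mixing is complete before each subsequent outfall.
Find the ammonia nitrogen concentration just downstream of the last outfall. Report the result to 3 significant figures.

Outfall 1: combined Q = 9260 L/s; C = (8090·0.05700 + 1170·24.90)/9260 = 3.196 mg/L.
Outfall 2: combined Q = 10300 L/s; C = (9260·3.196 + 1040·17.00)/10300 = 4.590 mg/L.

4.59 mg/L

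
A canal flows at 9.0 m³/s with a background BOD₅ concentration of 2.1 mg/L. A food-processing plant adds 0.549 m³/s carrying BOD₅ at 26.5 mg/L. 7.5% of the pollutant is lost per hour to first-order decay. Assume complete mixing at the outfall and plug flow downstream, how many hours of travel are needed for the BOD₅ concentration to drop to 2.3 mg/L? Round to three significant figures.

5.40 h

Mass balance: C = (9.000·2.100 + 0.5490·26.50) / 9.549 = 33.45/9.549 = 3.503 mg/L.
7.5%/h lost → k = −ln(1 − 0.075) = 0.07796 h⁻¹.
3.503·exp(−k·t) = 2.3 → t = ln(3.503/2.3)/k = 19420 s = 5.396 h.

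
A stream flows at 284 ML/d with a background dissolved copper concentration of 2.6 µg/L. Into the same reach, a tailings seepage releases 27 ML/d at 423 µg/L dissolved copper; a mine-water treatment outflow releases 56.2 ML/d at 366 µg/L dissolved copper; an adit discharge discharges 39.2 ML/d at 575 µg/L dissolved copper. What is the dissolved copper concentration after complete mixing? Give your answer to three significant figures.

136 µg/L

Conservation of mass: C = (284.0·2.600 + 27.00·423.0 + 56.20·366.0 + 39.20·575.0) / 406.4 = 55270/406.4 = 136.0 µg/L.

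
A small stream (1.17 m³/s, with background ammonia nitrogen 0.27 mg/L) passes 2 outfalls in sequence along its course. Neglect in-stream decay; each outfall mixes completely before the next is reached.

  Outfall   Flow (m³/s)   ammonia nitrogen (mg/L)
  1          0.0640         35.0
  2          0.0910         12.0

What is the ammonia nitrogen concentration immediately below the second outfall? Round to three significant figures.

2.75 mg/L

After outfall 1: Q = 1.170 + 0.06400 = 1.234 m³/s; C = (1.170·0.2700 + 0.06400·35.00)/1.234 = 2.071 mg/L.
After outfall 2: Q = 1.234 + 0.09100 = 1.325 m³/s; C = (1.234·2.071 + 0.09100·12.00)/1.325 = 2.753 mg/L.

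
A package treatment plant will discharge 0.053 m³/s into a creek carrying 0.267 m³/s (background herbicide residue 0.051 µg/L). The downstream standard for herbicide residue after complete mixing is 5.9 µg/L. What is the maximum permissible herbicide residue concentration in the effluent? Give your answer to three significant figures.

At the limit, (Qr·Cr + Qe·Cₑ)/(Qr + Qe) = 5.9:
Cₑ = (0.3200·5.9 − 0.2670·0.05100) / 0.05300 = 35.37 µg/L.

35.4 µg/L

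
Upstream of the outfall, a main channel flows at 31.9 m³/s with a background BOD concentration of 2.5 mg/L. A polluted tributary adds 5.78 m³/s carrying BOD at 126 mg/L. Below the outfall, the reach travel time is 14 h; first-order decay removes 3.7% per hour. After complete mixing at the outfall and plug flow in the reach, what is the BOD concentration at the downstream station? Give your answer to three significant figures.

12.6 mg/L

After mixing, C = (31.90·2.500 + 5.780·126.0) / 37.68 = 808.0/37.68 = 21.44 mg/L.
3.7%/h lost → k = −ln(1 − 0.037) = 0.03770 h⁻¹.
Applying C = C₀e^(−kt): 21.44 × 0.5899 = 12.65 mg/L.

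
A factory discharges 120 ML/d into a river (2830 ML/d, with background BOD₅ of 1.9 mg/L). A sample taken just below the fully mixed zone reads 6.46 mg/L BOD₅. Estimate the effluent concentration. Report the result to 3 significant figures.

114 mg/L

Mass balance: 2830·1.900 + 120.0·Cₑ = 2950·6.460
→ Cₑ = (2950·6.460 − 2830·1.900) / 120.0 = 114.0 mg/L.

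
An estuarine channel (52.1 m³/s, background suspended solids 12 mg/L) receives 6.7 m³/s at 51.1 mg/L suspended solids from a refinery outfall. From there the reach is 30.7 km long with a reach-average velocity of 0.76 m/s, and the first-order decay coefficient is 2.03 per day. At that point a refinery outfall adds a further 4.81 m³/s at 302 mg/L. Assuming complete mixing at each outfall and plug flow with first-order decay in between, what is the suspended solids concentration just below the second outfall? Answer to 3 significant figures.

Mass balance: C = (52.10·12.00 + 6.700·51.10) / 58.80 = 967.6/58.80 = 16.46 mg/L; combined flow 58.80 m³/s.
Travel time t = 30.7·1000 / 0.76 = 40390 s = 11.22 h.
Applying C = C₀e^(−kt): 16.46 × 0.3871 = 6.370 mg/L.
Second outfall: C = (58.80·6.370 + 4.810·302.0)/63.61 = 28.72 mg/L.

28.7 mg/L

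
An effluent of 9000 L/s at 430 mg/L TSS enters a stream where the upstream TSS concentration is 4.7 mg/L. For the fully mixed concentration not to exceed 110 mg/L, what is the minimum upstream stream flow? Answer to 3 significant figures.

Set C_mix = 110: (Q·4.700 + 9000·430.0) / (Q + 9000) = 110
→ Q = 9000·(430.0 − 110)/(110 − 4.700) = 27350 L/s.

27400 L/s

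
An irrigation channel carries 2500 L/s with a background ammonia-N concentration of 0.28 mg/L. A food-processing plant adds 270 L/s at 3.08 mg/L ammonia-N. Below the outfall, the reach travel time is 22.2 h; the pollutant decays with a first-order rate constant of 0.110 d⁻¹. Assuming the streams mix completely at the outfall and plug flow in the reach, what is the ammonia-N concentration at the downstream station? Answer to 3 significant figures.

Mixed concentration C = ΣQC/ΣQ = (2500·0.2800 + 270.0·3.080) / 2770 = 1532/2770 = 0.5529 mg/L.
Applying C = C₀e^(−kt): 0.5529 × 0.9033 = 0.4994 mg/L.

0.499 mg/L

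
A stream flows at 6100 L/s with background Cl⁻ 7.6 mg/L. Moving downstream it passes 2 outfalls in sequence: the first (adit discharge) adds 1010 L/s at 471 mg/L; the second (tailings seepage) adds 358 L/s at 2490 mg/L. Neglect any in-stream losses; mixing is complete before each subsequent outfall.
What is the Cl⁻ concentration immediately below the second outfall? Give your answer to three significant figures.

189 mg/L

Outfall 1: combined Q = 7110 L/s; C = (6100·7.600 + 1010·471.0)/7110 = 73.43 mg/L.
Outfall 2: combined Q = 7468 L/s; C = (7110·73.43 + 358.0·2490)/7468 = 189.3 mg/L.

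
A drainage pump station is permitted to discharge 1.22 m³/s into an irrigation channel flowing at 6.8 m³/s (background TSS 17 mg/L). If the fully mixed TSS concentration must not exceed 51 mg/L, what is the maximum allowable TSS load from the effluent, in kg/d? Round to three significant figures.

Mass balance at the limit: 6.800·17.00 + 1.220·Cₑ = 8.020·51 → Cₑ = 240.5 mg/L.
Load = 1.220 m³/s × 240.5 g/m³ × 86 400 s/d = 25350 kg/d.

25400 kg/d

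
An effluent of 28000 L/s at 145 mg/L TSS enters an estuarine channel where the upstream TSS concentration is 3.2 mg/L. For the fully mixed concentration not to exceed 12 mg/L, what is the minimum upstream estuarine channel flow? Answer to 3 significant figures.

Set C_mix = 12: (Q·3.200 + 28000·145.0) / (Q + 28000) = 12
→ Q = 28000·(145.0 − 12)/(12 − 3.200) = 423200 L/s.

423000 L/s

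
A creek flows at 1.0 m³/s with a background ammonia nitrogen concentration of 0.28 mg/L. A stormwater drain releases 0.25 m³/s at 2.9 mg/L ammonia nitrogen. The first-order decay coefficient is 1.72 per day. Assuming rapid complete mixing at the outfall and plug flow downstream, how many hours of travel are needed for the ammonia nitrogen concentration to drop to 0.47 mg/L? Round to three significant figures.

7.49 h

Mixed concentration C = ΣQC/ΣQ = (1.000·0.2800 + 0.2500·2.900) / 1.250 = 1.005/1.250 = 0.8040 mg/L.
0.8040·exp(−k·t) = 0.47 → t = ln(0.8040/0.47)/k = 26970 s = 7.491 h.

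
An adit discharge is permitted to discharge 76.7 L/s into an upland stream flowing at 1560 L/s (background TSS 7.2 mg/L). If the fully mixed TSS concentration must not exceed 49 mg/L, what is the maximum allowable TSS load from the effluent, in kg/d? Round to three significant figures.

5960 kg/d

Mass balance at the limit: 1560·7.200 + 76.70·Cₑ = 1637·49 → Cₑ = 899.2 mg/L.
76.70 L/s = 0.07670 m³/s. Load = 0.07670 m³/s × 899.2 g/m³ × 86 400 s/d = 5959 kg/d.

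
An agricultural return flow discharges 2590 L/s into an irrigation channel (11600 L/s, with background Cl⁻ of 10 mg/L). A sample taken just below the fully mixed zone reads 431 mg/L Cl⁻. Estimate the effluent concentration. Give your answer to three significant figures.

Mass balance: 11600·10.00 + 2590·Cₑ = 14190·431.0
→ Cₑ = (14190·431.0 − 11600·10.00) / 2590 = 2317 mg/L.

2320 mg/L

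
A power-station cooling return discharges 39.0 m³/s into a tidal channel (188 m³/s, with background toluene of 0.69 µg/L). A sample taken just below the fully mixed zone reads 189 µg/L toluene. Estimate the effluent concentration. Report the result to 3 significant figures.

Mass balance: 188.0·0.6900 + 39.00·Cₑ = 227.0·189.0
→ Cₑ = (227.0·189.0 − 188.0·0.6900) / 39.00 = 1097 µg/L.

1100 µg/L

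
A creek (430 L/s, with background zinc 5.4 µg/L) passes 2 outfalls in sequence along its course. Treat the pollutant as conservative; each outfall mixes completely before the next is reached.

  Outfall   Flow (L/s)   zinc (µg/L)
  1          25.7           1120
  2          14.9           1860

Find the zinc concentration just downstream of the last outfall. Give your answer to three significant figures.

After outfall 1: Q = 430.0 + 25.70 = 455.7 L/s; C = (430.0·5.400 + 25.70·1120)/455.7 = 68.26 µg/L.
After outfall 2: Q = 455.7 + 14.90 = 470.6 L/s; C = (455.7·68.26 + 14.90·1860)/470.6 = 125.0 µg/L.

125 µg/L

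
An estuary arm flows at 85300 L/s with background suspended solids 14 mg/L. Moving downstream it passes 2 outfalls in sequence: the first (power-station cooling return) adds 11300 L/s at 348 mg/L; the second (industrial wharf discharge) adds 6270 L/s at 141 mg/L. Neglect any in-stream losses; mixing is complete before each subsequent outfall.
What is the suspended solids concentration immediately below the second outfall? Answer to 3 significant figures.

Below outfall 1: Q → 96600 L/s, C = (85300·14.00 + 11300·348.0)/96600 = 53.07 mg/L.
Below outfall 2: Q → 102900 L/s, C = (96600·53.07 + 6270·141.0)/102900 = 58.43 mg/L.

58.4 mg/L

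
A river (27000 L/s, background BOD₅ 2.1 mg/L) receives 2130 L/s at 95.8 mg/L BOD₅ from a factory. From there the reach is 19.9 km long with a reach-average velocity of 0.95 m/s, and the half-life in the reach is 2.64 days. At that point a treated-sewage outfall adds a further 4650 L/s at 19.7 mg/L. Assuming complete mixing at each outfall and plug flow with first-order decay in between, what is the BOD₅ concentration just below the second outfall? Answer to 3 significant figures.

Conservation of mass: C = (27000·2.100 + 2130·95.80) / 29130 = 260800/29130 = 8.951 mg/L; combined flow 29130 L/s.
Travel time t = 19.9·1000 / 0.95 = 20950 s = 5.819 h.
Half-life 2.64 d → k = ln 2 / 2.64 = 0.2626 d⁻¹.
Applying C = C₀e^(−kt): 8.951 × 0.9383 = 8.399 mg/L.
Second outfall: C = (29130·8.399 + 4650·19.70)/33780 = 9.955 mg/L.

9.95 mg/L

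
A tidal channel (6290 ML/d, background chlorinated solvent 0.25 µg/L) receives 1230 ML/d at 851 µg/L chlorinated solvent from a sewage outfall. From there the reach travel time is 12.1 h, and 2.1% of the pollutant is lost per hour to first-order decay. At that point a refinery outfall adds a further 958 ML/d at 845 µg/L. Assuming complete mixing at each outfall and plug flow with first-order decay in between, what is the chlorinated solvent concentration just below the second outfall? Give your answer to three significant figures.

191 µg/L

Flow-weighted average: C = (6290·0.2500 + 1230·851.0) / 7520 = 1048000/7520 = 139.4 µg/L; combined flow 7520 ML/d.
2.1%/h lost → k = −ln(1 − 0.021) = 0.02122 h⁻¹.
After decay, C = 139.4 × e^(−kt) = 139.4 × 0.7735 = 107.8 µg/L.
At the second outfall, C = (7520·107.8 + 958.0·845.0) / (7520 + 958.0) = 191.1 µg/L.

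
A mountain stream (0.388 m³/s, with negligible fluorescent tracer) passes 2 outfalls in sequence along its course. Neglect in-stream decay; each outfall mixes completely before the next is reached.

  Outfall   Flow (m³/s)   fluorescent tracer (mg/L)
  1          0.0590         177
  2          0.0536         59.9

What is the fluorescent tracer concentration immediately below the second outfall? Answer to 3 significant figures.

27.3 mg/L

Below outfall 1: Q → 0.4470 m³/s, C = (0.3880·0 + 0.05900·177.0)/0.4470 = 23.36 mg/L.
Below outfall 2: Q → 0.5006 m³/s, C = (0.4470·23.36 + 0.05360·59.90)/0.5006 = 27.27 mg/L.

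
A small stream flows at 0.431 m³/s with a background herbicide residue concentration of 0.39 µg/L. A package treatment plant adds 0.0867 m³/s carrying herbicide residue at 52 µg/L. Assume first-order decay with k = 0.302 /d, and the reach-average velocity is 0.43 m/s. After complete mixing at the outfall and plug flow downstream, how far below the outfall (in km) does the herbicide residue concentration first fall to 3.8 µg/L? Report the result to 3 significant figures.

Flow-weighted average: C = (0.4310·0.3900 + 0.08670·52.00) / 0.5177 = 4.676/0.5177 = 9.033 µg/L.
Set 9.033·exp(−k·t) = 3.8 → t = ln(9.033/3.8)/k = 247700 s = 68.81 h.
Distance = v·t = 0.43·247700 = 106500 m = 106.5 km.

107 km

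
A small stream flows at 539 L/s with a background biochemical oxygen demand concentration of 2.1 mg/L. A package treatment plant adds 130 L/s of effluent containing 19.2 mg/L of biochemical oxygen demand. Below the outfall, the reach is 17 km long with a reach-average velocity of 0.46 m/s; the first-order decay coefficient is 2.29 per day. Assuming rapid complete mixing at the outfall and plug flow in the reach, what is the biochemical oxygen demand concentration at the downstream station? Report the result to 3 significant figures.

Flow-weighted average: C = (539.0·2.100 + 130.0·19.20) / 669.0 = 3628/669.0 = 5.423 mg/L.
Travel time t = 17·1000 / 0.46 = 36960 s = 10.27 h.
After decay, C = 5.423 × e^(−kt) = 5.423 × 0.3755 = 2.036 mg/L.

2.04 mg/L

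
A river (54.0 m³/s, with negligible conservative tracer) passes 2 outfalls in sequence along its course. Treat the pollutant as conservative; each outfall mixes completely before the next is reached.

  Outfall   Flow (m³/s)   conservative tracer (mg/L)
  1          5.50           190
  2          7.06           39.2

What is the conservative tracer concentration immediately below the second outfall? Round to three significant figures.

19.9 mg/L

Outfall 1: combined Q = 59.50 m³/s; C = (54.00·0 + 5.500·190.0)/59.50 = 17.56 mg/L.
Outfall 2: combined Q = 66.56 m³/s; C = (59.50·17.56 + 7.060·39.20)/66.56 = 19.86 mg/L.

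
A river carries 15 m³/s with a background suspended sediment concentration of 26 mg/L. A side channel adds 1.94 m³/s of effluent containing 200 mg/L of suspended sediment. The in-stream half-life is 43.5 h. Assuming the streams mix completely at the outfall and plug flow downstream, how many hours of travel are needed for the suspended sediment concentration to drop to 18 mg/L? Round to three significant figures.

58.8 h

Mass balance: C = (15.00·26.00 + 1.940·200.0) / 16.94 = 778.0/16.94 = 45.93 mg/L.
Half-life 43.5 h → k = ln 2 / 43.5 = 0.01593 h⁻¹ = 0.3824 d⁻¹.
45.93·exp(−k·t) = 18 → t = ln(45.93/18)/k = 211600 s = 58.78 h.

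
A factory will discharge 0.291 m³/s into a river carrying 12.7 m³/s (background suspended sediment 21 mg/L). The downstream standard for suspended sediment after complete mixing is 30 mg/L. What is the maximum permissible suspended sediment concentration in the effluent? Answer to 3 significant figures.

423 mg/L

At the limit, (Qr·Cr + Qe·Cₑ)/(Qr + Qe) = 30:
Cₑ = (12.99·30 − 12.70·21.00) / 0.2910 = 422.8 mg/L.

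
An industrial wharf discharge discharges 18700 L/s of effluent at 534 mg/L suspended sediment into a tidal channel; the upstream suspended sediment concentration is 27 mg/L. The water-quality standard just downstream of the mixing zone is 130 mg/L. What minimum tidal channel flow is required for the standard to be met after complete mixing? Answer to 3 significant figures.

73300 L/s

Set C_mix = 130: (Q·27.00 + 18700·534.0) / (Q + 18700) = 130
→ Q = 18700·(534.0 − 130)/(130 − 27.00) = 73350 L/s.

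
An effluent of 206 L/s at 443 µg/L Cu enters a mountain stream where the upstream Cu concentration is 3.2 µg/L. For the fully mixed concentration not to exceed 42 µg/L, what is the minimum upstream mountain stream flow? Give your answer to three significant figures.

Set C_mix = 42: (Q·3.200 + 206.0·443.0) / (Q + 206.0) = 42
→ Q = 206.0·(443.0 − 42)/(42 − 3.200) = 2129 L/s.

2130 L/s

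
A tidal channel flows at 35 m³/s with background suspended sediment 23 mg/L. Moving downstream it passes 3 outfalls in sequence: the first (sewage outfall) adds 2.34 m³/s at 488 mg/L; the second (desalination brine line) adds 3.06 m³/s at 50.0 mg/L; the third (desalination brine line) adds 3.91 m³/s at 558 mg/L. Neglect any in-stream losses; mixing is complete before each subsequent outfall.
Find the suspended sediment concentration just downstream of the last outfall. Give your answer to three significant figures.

96.6 mg/L

After outfall 1: Q = 35.00 + 2.340 = 37.34 m³/s; C = (35.00·23.00 + 2.340·488.0)/37.34 = 52.14 mg/L.
After outfall 2: Q = 37.34 + 3.060 = 40.40 m³/s; C = (37.34·52.14 + 3.060·50.00)/40.40 = 51.98 mg/L.
After outfall 3: Q = 40.40 + 3.910 = 44.31 m³/s; C = (40.40·51.98 + 3.910·558.0)/44.31 = 96.63 mg/L.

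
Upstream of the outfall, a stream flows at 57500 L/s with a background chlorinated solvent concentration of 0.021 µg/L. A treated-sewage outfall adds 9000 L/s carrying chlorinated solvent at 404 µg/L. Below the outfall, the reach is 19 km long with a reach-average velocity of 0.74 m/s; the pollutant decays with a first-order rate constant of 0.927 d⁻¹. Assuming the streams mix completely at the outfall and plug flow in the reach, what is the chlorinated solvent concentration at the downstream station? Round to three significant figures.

41.5 µg/L

After mixing, C = (57500·0.02100 + 9000·404.0) / 66500 = 3637000/66500 = 54.69 µg/L.
Travel time t = 19·1000 / 0.74 = 25680 s = 7.132 h.
Applying C = C₀e^(−kt): 54.69 × 0.7592 = 41.52 µg/L.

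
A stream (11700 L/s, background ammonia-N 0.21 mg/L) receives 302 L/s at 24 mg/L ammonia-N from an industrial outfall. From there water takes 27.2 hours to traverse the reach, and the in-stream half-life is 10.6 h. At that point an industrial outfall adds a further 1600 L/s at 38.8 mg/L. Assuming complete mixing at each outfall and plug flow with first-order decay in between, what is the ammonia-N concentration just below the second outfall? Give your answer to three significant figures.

Flow-weighted average: C = (11700·0.2100 + 302.0·24.00) / 12000 = 9705/12000 = 0.8086 mg/L; combined flow 12000 L/s.
Half-life 10.6 h → k = ln 2 / 10.6 = 0.06539 h⁻¹ = 1.569 d⁻¹.
After decay, C = 0.8086 × e^(−kt) = 0.8086 × 0.1689 = 0.1365 mg/L.
At the second outfall, C = (12000·0.1365 + 1600·38.80) / (12000 + 1600) = 4.685 mg/L.

4.68 mg/L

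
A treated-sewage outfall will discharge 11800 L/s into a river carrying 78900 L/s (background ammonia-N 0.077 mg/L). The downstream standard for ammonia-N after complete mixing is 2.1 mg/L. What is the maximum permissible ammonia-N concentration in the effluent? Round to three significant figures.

15.6 mg/L

At the limit, (Qr·Cr + Qe·Cₑ)/(Qr + Qe) = 2.1:
Cₑ = (90700·2.1 − 78900·0.07700) / 11800 = 15.63 mg/L.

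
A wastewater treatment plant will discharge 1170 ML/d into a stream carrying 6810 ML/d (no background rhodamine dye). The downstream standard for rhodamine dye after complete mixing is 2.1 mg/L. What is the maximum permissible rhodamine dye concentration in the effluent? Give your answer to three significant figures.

14.3 mg/L

At the limit, (Qr·Cr + Qe·Cₑ)/(Qr + Qe) = 2.1:
Cₑ = (7980·2.1 − 6810·0) / 1170 = 14.32 mg/L.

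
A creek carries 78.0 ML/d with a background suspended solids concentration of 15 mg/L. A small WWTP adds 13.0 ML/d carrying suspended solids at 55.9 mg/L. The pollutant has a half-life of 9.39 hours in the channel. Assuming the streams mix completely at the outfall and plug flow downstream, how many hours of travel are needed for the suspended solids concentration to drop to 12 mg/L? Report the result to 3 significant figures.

7.48 h

Mass balance: C = (78.00·15.00 + 13.00·55.90) / 91.00 = 1897/91.00 = 20.84 mg/L.
Half-life 9.39 h → k = ln 2 / 9.39 = 0.07382 h⁻¹ = 1.772 d⁻¹.
20.84·exp(−k·t) = 12 → t = ln(20.84/12)/k = 26930 s = 7.479 h.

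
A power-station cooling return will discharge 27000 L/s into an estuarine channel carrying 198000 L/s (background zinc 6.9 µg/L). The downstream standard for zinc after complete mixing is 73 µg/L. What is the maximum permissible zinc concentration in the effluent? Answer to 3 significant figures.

At the limit, (Qr·Cr + Qe·Cₑ)/(Qr + Qe) = 73:
Cₑ = (225000·73 − 198000·6.900) / 27000 = 557.7 µg/L.

558 µg/L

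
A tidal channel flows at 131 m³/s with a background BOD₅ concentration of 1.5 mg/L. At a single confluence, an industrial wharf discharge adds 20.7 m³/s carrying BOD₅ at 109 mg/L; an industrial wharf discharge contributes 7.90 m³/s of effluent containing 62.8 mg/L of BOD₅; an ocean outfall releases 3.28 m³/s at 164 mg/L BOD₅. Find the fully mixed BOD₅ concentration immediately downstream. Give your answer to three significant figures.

Mixed concentration C = ΣQC/ΣQ = (131.0·1.500 + 20.70·109.0 + 7.900·62.80 + 3.280·164.0) / 162.9 = 3487/162.9 = 21.41 mg/L.

21.4 mg/L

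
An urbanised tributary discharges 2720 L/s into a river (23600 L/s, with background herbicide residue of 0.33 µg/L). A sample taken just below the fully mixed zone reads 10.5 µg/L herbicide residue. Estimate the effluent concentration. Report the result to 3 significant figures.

98.7 µg/L

Mass balance: 23600·0.3300 + 2720·Cₑ = 26320·10.50
→ Cₑ = (26320·10.50 − 23600·0.3300) / 2720 = 98.74 µg/L.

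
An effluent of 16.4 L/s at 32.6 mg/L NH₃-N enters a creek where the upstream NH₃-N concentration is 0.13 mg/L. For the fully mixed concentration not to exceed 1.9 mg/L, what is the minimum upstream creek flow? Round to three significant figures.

Set C_mix = 1.9: (Q·0.1300 + 16.40·32.60) / (Q + 16.40) = 1.9
→ Q = 16.40·(32.60 − 1.9)/(1.9 − 0.1300) = 284.5 L/s.

284 L/s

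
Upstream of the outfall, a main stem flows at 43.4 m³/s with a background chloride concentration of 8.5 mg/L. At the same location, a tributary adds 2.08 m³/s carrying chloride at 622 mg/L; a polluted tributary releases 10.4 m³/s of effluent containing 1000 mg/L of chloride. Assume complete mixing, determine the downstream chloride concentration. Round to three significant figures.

Conservation of mass: C = (43.40·8.500 + 2.080·622.0 + 10.40·1000) / 55.88 = 12060/55.88 = 215.9 mg/L.

216 mg/L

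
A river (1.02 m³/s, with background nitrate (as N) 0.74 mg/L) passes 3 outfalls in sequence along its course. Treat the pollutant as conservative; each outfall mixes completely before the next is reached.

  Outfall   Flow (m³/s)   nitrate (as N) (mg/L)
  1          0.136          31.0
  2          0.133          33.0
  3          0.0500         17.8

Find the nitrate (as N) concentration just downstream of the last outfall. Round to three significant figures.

Below outfall 1: Q → 1.156 m³/s, C = (1.020·0.7400 + 0.1360·31.00)/1.156 = 4.300 mg/L.
Below outfall 2: Q → 1.289 m³/s, C = (1.156·4.300 + 0.1330·33.00)/1.289 = 7.261 mg/L.
Below outfall 3: Q → 1.339 m³/s, C = (1.289·7.261 + 0.05000·17.80)/1.339 = 7.655 mg/L.

7.65 mg/L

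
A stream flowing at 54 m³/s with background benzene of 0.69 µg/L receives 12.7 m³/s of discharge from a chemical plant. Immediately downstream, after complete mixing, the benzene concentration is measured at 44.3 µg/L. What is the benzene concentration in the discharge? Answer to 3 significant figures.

Mass balance: 54.00·0.6900 + 12.70·Cₑ = 66.70·44.30
→ Cₑ = (66.70·44.30 − 54.00·0.6900) / 12.70 = 229.7 µg/L.

230 µg/L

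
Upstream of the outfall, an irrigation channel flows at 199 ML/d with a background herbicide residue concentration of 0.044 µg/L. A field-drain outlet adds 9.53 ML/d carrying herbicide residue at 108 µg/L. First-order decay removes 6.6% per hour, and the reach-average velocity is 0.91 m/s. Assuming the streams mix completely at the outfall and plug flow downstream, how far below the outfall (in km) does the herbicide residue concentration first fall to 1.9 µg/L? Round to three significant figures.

Flow-weighted average: C = (199.0·0.04400 + 9.530·108.0) / 208.5 = 1038/208.5 = 4.978 µg/L.
6.6%/h lost → k = −ln(1 − 0.066) = 0.06828 h⁻¹.
Set 4.978·exp(−k·t) = 1.9 → t = ln(4.978/1.9)/k = 50780 s = 14.11 h.
Distance = v·t = 0.91·50780 = 46210 m = 46.21 km.

46.2 km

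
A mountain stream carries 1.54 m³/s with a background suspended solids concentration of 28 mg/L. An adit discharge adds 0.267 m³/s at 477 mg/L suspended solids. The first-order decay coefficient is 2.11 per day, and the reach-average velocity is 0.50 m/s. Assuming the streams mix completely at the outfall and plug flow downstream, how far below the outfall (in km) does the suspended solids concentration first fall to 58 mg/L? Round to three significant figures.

9.96 km

After mixing, C = (1.540·28.00 + 0.2670·477.0) / 1.807 = 170.5/1.807 = 94.34 mg/L.
Set 94.34·exp(−k·t) = 58 → t = ln(94.34/58)/k = 19920 s = 5.534 h.
Distance = v·t = 0.50·19920 = 9961 m = 9.961 km.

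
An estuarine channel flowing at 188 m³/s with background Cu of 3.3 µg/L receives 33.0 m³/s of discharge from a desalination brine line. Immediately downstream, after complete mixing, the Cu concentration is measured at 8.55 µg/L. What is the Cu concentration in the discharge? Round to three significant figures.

38.5 µg/L

Mass balance: 188.0·3.300 + 33.00·Cₑ = 221.0·8.550
→ Cₑ = (221.0·8.550 − 188.0·3.300) / 33.00 = 38.46 µg/L.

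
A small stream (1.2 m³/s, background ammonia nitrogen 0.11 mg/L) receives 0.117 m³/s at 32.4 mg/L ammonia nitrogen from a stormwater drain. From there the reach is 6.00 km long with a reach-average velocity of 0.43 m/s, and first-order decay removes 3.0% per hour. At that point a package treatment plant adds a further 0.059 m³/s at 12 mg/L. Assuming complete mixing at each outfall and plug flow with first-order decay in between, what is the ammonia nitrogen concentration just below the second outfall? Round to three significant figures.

Flow-weighted average: C = (1.200·0.1100 + 0.1170·32.40) / 1.317 = 3.923/1.317 = 2.979 mg/L; combined flow 1.317 m³/s.
Travel time t = 6.00·1000 / 0.43 = 13950 s = 3.876 h.
3.0%/h lost → k = −ln(1 − 0.03) = 0.03046 h⁻¹.
After decay, C = 2.979 × e^(−kt) = 2.979 × 0.8886 = 2.647 mg/L.
Second outfall: C = (1.317·2.647 + 0.05900·12.00)/1.376 = 3.048 mg/L.

3.05 mg/L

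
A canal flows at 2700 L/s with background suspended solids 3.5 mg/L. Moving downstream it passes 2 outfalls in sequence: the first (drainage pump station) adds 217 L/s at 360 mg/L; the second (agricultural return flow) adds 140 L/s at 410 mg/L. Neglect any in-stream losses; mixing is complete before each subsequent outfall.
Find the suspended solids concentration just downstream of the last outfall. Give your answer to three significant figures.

After outfall 1: Q = 2700 + 217.0 = 2917 L/s; C = (2700·3.500 + 217.0·360.0)/2917 = 30.02 mg/L.
After outfall 2: Q = 2917 + 140.0 = 3057 L/s; C = (2917·30.02 + 140.0·410.0)/3057 = 47.42 mg/L.

47.4 mg/L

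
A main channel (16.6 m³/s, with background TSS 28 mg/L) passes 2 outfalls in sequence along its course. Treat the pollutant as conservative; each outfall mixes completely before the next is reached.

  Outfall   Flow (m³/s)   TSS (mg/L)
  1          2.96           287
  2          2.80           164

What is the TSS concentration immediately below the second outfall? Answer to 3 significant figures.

After outfall 1: Q = 16.60 + 2.960 = 19.56 m³/s; C = (16.60·28.00 + 2.960·287.0)/19.56 = 67.19 mg/L.
After outfall 2: Q = 19.56 + 2.800 = 22.36 m³/s; C = (19.56·67.19 + 2.800·164.0)/22.36 = 79.32 mg/L.

79.3 mg/L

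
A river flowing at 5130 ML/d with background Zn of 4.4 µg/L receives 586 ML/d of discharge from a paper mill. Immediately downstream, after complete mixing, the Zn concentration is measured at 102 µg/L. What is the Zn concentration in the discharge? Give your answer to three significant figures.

956 µg/L

Mass balance: 5130·4.400 + 586.0·Cₑ = 5716·102.0
→ Cₑ = (5716·102.0 − 5130·4.400) / 586.0 = 956.4 µg/L.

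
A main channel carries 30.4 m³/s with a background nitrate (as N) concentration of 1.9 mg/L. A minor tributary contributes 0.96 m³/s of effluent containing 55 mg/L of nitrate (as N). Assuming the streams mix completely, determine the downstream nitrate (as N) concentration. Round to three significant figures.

Flow-weighted average: C = (30.40·1.900 + 0.9600·55.00) / 31.36 = 110.6/31.36 = 3.526 mg/L.

3.53 mg/L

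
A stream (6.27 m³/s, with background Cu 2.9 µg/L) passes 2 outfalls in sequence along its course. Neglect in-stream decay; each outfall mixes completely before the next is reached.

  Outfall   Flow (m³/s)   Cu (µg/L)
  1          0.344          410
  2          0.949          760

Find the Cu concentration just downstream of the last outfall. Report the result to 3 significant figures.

After outfall 1: Q = 6.270 + 0.3440 = 6.614 m³/s; C = (6.270·2.900 + 0.3440·410.0)/6.614 = 24.07 µg/L.
After outfall 2: Q = 6.614 + 0.9490 = 7.563 m³/s; C = (6.614·24.07 + 0.9490·760.0)/7.563 = 116.4 µg/L.

116 µg/L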